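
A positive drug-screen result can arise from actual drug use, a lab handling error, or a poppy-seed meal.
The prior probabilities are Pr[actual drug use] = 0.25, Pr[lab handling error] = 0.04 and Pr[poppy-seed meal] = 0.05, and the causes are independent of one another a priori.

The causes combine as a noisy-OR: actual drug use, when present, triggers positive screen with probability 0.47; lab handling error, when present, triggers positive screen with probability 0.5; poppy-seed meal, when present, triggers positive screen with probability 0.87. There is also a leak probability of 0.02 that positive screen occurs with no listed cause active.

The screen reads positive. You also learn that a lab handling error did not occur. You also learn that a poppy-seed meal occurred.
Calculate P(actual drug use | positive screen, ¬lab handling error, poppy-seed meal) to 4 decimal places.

P(actual drug use | positive screen, ¬lab handling error, poppy-seed meal) ≈ 0.2626

Under noisy-OR, P(positive screen | causes) = 1 − (1−0.02)·∏(1−qᵢ) over the active causes.
For the numerator, keep only actual drug use=true terms: 0.932478·0.25 = 0.233120
Denominator P(positive screen | ¬lab handling error, poppy-seed meal): 0.8726·0.75 + 0.932478·0.25 = 0.887570
Posterior = 0.233120 / 0.887570 ≈ 0.2626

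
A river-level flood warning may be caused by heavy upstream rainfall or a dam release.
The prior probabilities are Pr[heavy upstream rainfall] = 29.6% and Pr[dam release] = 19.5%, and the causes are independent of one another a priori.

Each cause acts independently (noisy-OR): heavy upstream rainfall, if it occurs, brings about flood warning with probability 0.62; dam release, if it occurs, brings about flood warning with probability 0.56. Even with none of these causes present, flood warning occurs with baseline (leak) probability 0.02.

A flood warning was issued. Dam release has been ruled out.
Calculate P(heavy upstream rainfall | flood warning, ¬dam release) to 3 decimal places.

Under noisy-OR, P(flood warning | causes) = 1 − (1−0.02)·∏(1−qᵢ) over the active causes.
Numerator (weight on configurations with heavy upstream rainfall): 0.6276·0.296 = 0.185770
Denominator P(flood warning | ¬dam release): 0.02·0.704 + 0.6276·0.296 = 0.199850
P(heavy upstream rainfall | flood warning, ¬dam release) = 0.185770/0.199850 ≈ 0.930

P(heavy upstream rainfall | flood warning, ¬dam release) ≈ 0.930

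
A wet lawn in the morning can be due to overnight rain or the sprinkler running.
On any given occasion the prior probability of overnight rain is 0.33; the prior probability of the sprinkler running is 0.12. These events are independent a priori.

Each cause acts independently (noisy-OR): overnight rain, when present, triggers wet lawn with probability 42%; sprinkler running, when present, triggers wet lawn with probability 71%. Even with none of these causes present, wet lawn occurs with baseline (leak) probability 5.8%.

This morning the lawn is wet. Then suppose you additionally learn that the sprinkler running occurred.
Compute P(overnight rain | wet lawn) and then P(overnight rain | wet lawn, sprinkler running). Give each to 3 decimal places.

Under noisy-OR, P(wet lawn | causes) = 1 − (1−0.058)·∏(1−qᵢ) over the active causes.
Weight on overnight rain=true, given the evidence: 0.131737 + 0.033326 = 0.165063
The normalizing constant is 0.058×0.67×0.88 + 0.72682×0.67×0.12 + 0.45364×0.33×0.88 + 0.841556×0.33×0.12 = 0.257696
P(overnight rain | wet lawn) = 0.165063/0.257696 ≈ 0.641

Now also conditioning on sprinkler running=true:
P(wet lawn | sprinkler running) = 0.72682×0.67 + 0.841556×0.33 = 0.486969 + 0.277713 = 0.764682
The overnight rain-present share is 0.841556×0.33 = 0.277713.
Hence the posterior is 0.277713/0.764682 ≈ 0.363.

P(overnight rain | wet lawn) ≈ 0.641; P(overnight rain | wet lawn, sprinkler running) ≈ 0.363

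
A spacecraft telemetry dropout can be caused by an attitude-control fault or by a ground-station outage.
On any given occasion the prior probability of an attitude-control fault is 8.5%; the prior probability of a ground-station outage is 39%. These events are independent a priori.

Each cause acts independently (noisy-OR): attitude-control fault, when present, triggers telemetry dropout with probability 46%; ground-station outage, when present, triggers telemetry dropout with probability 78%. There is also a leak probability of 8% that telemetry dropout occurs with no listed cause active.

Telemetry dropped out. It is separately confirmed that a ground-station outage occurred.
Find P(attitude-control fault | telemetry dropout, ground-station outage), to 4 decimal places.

P(attitude-control fault | telemetry dropout, ground-station outage) ≈ 0.0940

Under noisy-OR, P(telemetry dropout | causes) = 1 − (1−0.08)·∏(1−qᵢ) over the active causes.
Numerator (weight on configurations with attitude-control fault): 0.890704*0.085 = 0.075710
The normalizing constant is 0.7976*0.915 + 0.890704*0.085 = 0.805514
Posterior = 0.075710 / 0.805514 ≈ 0.0940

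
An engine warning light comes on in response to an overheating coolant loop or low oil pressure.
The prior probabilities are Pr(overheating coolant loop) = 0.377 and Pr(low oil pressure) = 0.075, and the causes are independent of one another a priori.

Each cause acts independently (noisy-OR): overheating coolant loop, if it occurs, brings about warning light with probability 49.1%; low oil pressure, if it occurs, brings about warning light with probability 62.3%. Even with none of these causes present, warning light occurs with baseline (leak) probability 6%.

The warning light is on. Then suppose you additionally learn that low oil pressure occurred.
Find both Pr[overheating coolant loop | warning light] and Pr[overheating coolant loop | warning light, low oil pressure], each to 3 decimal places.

Pr[overheating coolant loop | warning light] ≈ 0.760; Pr[overheating coolant loop | warning light, low oil pressure] ≈ 0.434

Under noisy-OR, P(warning light | causes) = 1 − (1−0.06)·∏(1−qᵢ) over the active causes.
P(warning light) = 0.06×0.623×0.925 + 0.64562×0.623×0.075 + 0.52154×0.377×0.925 + 0.819621×0.377×0.075 = 0.034576 + 0.030167 + 0.181874 + 0.023175 = 0.269792
Restricting to configurations with overheating coolant loop present: 0.181874 + 0.023175 = 0.205049.
Hence the posterior is 0.205049/0.269792 ≈ 0.760.

Now also conditioning on low oil pressure=true:
Sum P(warning light|·) weighted by the priors over both values of overheating coolant loop:
  P(warning light | low oil pressure) = 0.64562·0.623 + 0.819621·0.377
        = 0.402221 + 0.308997 = 0.711218
The terms with overheating coolant loop present sum to 0.308997, so
  P(overheating coolant loop | warning light, low oil pressure) = 0.308997 / 0.711218 ≈ 0.434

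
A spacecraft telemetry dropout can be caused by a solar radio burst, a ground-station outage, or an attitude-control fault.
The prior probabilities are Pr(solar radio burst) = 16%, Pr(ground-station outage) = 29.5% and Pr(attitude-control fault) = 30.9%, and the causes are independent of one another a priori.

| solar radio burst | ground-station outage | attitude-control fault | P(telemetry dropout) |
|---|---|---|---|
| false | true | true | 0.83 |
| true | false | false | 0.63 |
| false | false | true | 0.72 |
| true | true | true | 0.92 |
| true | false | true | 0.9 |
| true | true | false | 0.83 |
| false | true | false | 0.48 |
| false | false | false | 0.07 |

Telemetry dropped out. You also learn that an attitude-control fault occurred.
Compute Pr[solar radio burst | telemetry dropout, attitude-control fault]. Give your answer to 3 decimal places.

For the numerator, keep only solar radio burst=true terms: 0.101520 + 0.043424 = 0.144944
Denominator P(telemetry dropout | attitude-control fault): 0.72·0.84·0.705 + 0.83·0.84·0.295 + 0.9·0.16·0.705 + 0.92·0.16·0.295 = 0.777002
P(solar radio burst | telemetry dropout, attitude-control fault) = 0.144944/0.777002 ≈ 0.187

Pr[solar radio burst | telemetry dropout, attitude-control fault] ≈ 0.187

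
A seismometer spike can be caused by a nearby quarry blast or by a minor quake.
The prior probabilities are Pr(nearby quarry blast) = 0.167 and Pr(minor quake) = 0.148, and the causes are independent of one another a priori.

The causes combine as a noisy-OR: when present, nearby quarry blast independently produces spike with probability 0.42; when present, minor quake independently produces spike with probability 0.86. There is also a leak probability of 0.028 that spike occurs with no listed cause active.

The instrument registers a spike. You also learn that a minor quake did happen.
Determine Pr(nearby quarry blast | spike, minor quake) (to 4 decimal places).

Pr(nearby quarry blast | spike, minor quake) ≈ 0.1761

Under noisy-OR, P(spike | causes) = 1 − (1−0.028)·∏(1−qᵢ) over the active causes.
P(spike | minor quake) = 0.86392*0.833 + 0.921074*0.167 = 0.719645 + 0.153819 = 0.873464
Restricting to configurations with nearby quarry blast present: 0.921074*0.167 = 0.153819.
Hence the posterior is 0.153819/0.873464 ≈ 0.1761.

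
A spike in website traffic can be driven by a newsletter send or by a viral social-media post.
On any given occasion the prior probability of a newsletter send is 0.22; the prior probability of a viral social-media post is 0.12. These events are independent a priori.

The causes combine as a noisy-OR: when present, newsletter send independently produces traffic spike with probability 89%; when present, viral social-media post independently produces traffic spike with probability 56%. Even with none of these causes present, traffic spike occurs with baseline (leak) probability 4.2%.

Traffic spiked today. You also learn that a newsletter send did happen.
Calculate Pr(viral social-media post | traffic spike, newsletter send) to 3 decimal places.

Pr(viral social-media post | traffic spike, newsletter send) ≈ 0.127

Under noisy-OR, P(traffic spike | causes) = 1 − (1−0.042)·∏(1−qᵢ) over the active causes.
By total probability over both values of viral social-media post:
  P(traffic spike | newsletter send) = 0.89462*0.88 + 0.953633*0.12
        = 0.787266 + 0.114436 = 0.901702
The terms with viral social-media post present sum to 0.114436, so
  P(viral social-media post | traffic spike, newsletter send) = 0.114436 / 0.901702 ≈ 0.127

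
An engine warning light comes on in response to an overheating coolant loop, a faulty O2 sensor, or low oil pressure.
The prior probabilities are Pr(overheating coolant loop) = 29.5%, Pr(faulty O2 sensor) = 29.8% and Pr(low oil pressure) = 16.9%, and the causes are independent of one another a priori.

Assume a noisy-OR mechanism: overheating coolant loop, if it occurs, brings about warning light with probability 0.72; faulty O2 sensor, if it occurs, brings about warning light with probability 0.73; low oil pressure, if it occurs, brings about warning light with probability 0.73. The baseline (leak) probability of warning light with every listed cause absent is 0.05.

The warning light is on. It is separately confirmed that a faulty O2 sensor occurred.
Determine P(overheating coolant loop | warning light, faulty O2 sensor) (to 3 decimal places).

Under noisy-OR, P(warning light | causes) = 1 − (1−0.05)·∏(1−qᵢ) over the active causes.
P(warning light | faulty O2 sensor) = 0.7435·0.705·0.831 + 0.930745·0.705·0.169 + 0.92818·0.295·0.831 + 0.980609·0.295·0.169 = 0.435583 + 0.110894 + 0.227539 + 0.048888 = 0.822904
The overheating coolant loop-present share is 0.227539 + 0.048888 = 0.276427.
P(overheating coolant loop | warning light, faulty O2 sensor) = 0.276427 / 0.822904 ≈ 0.336

P(overheating coolant loop | warning light, faulty O2 sensor) ≈ 0.336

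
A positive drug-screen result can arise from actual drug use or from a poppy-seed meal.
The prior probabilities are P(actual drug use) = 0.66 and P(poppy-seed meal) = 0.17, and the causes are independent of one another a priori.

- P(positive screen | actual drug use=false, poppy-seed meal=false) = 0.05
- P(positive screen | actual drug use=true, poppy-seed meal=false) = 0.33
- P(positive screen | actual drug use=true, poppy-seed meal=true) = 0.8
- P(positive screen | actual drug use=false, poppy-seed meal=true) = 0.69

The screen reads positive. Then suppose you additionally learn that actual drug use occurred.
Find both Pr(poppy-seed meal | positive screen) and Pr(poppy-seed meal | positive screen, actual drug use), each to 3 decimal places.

P(positive screen) = 0.05×0.34×0.83 + 0.69×0.34×0.17 + 0.33×0.66×0.83 + 0.8×0.66×0.17 = 0.014110 + 0.039882 + 0.180774 + 0.089760 = 0.324526
Of this, 0.129642 comes from 0.039882 + 0.089760 (the poppy-seed meal=true cases).
Hence the posterior is 0.129642/0.324526 ≈ 0.399.

Now also conditioning on actual drug use=true:
For the numerator, keep only poppy-seed meal=true terms: 0.8*0.17 = 0.136000
The normalizing constant is 0.33*0.83 + 0.8*0.17 = 0.409900
P(poppy-seed meal | positive screen, actual drug use) = 0.136000/0.409900 ≈ 0.332
— actual drug use explains away the evidence for poppy-seed meal.

Pr(poppy-seed meal | positive screen) ≈ 0.399; Pr(poppy-seed meal | positive screen, actual drug use) ≈ 0.332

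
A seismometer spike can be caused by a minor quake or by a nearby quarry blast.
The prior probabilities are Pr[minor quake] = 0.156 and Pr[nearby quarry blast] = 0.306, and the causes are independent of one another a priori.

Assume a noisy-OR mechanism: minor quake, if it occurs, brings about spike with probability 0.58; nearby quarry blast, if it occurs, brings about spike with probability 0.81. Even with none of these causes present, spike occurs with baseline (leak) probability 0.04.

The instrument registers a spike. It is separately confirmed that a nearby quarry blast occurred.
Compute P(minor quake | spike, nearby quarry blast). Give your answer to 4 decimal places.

P(minor quake | spike, nearby quarry blast) ≈ 0.1727

Under noisy-OR, P(spike | causes) = 1 − (1−0.04)·∏(1−qᵢ) over the active causes.
Numerator (weight on configurations with minor quake): 0.923392×0.156 = 0.144049
Denominator P(spike | nearby quarry blast): 0.8176×0.844 + 0.923392×0.156 = 0.834103
Posterior = 0.144049 / 0.834103 ≈ 0.1727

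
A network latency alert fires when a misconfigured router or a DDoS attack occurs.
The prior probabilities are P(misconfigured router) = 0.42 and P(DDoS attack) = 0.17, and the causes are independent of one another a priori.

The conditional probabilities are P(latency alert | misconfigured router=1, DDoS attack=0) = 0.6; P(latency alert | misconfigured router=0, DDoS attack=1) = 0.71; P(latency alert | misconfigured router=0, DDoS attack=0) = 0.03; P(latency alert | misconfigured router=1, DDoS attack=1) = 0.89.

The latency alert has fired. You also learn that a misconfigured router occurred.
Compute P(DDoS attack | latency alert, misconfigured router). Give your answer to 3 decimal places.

P(DDoS attack | latency alert, misconfigured router) ≈ 0.233

P(latency alert | misconfigured router) = 0.6*0.83 + 0.89*0.17 = 0.498000 + 0.151300 = 0.649300
The DDoS attack-present share is 0.89*0.17 = 0.151300.
So P(DDoS attack | latency alert, misconfigured router) = 0.151300/0.649300 ≈ 0.233.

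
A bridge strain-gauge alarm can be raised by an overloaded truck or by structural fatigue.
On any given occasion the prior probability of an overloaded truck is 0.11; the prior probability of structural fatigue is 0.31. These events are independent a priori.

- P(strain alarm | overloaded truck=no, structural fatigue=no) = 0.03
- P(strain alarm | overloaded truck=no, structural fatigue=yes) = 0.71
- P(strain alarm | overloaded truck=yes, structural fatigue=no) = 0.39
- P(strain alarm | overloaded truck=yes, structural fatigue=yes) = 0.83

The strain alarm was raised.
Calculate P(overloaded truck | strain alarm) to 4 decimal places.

Enumerate the 4 (overloaded truck, structural fatigue) configurations and weight by the priors:
  P(strain alarm) = 0.03·0.89·0.69 + 0.71·0.89·0.31 + 0.39·0.11·0.69 + 0.83·0.11·0.31
        = 0.018423 + 0.195889 + 0.029601 + 0.028303 = 0.272216
Configurations with overloaded truck contribute 0.057904, so
  P(overloaded truck | strain alarm) = 0.057904 / 0.272216 ≈ 0.2127

P(overloaded truck | strain alarm) ≈ 0.2127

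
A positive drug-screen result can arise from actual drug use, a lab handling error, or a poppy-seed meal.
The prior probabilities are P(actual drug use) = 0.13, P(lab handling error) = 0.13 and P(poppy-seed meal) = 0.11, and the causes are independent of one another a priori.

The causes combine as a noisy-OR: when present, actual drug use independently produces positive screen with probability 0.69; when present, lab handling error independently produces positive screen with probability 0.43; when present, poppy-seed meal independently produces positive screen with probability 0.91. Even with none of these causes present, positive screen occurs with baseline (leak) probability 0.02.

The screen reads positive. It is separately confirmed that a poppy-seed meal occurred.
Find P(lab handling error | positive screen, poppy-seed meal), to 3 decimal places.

Under noisy-OR, P(positive screen | causes) = 1 − (1−0.02)·∏(1−qᵢ) over the active causes.
P(positive screen | poppy-seed meal) = 0.9118×0.87×0.87 + 0.949726×0.87×0.13 + 0.972658×0.13×0.87 + 0.984415×0.13×0.13 = 0.690141 + 0.107414 + 0.110008 + 0.016637 = 0.924200
The lab handling error-present share is 0.107414 + 0.016637 = 0.124051.
Hence the posterior is 0.124051/0.924200 ≈ 0.134.

P(lab handling error | positive screen, poppy-seed meal) ≈ 0.134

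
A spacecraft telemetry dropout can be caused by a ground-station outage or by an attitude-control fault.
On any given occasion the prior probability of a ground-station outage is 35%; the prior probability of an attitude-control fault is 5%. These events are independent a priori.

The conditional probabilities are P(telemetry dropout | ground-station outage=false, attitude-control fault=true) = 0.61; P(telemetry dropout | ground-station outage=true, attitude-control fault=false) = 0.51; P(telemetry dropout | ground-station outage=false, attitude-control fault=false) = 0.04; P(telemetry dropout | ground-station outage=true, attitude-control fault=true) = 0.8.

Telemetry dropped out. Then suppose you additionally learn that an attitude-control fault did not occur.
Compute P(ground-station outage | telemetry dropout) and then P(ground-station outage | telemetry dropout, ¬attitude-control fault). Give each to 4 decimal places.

P(telemetry dropout) = 0.04·0.65·0.95 + 0.61·0.65·0.05 + 0.51·0.35·0.95 + 0.8·0.35·0.05 = 0.024700 + 0.019825 + 0.169575 + 0.014000 = 0.228100
Restricting to configurations with ground-station outage present: 0.169575 + 0.014000 = 0.183575.
Hence the posterior is 0.183575/0.228100 ≈ 0.8048.

Now condition on the additional information:
By total probability over both values of ground-station outage:
  P(telemetry dropout | ¬attitude-control fault) = 0.04·0.65 + 0.51·0.35
        = 0.026000 + 0.178500 = 0.204500
Configurations with ground-station outage contribute 0.178500, so
  P(ground-station outage | telemetry dropout, ¬attitude-control fault) = 0.178500 / 0.204500 ≈ 0.8729

P(ground-station outage | telemetry dropout) ≈ 0.8048; P(ground-station outage | telemetry dropout, ¬attitude-control fault) ≈ 0.8729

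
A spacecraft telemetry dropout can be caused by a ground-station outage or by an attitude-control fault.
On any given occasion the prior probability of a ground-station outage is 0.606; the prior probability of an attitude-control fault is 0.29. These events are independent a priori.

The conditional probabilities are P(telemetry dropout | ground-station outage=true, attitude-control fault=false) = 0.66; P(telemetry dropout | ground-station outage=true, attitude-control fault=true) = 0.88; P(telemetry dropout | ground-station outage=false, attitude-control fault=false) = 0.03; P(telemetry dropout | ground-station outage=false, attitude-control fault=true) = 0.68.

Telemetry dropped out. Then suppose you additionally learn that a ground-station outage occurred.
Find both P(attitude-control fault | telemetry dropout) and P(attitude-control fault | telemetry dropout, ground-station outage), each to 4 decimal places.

Enumerate the 4 (ground-station outage, attitude-control fault) configurations and weight by the priors:
  P(telemetry dropout) = 0.03×0.394×0.71 + 0.68×0.394×0.29 + 0.66×0.606×0.71 + 0.88×0.606×0.29
        = 0.008392 + 0.077697 + 0.283972 + 0.154651 = 0.524712
The terms with attitude-control fault present sum to 0.232348, so
  P(attitude-control fault | telemetry dropout) = 0.232348 / 0.524712 ≈ 0.4428

With the extra evidence:
P(telemetry dropout | ground-station outage) = 0.66*0.71 + 0.88*0.29 = 0.468600 + 0.255200 = 0.723800
Of this, 0.255200 comes from 0.88*0.29 (the attitude-control fault=true cases).
So P(attitude-control fault | telemetry dropout, ground-station outage) = 0.255200/0.723800 ≈ 0.3526.
Conditioning on ground-station outage lowers the posterior on attitude-control fault: the classic explaining-away effect in a common-effect structure.

P(attitude-control fault | telemetry dropout) ≈ 0.4428; P(attitude-control fault | telemetry dropout, ground-station outage) ≈ 0.3526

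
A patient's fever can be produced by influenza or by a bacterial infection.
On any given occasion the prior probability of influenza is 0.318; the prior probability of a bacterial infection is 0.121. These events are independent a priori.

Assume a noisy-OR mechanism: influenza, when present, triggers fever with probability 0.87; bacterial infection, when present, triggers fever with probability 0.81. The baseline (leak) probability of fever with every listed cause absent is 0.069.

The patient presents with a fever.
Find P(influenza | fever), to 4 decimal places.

P(influenza | fever) ≈ 0.7216

Under noisy-OR, P(fever | causes) = 1 − (1−0.069)·∏(1−qᵢ) over the active causes.
Sum P(fever|·) weighted by the priors over the 4 (influenza, bacterial infection) configurations:
  P(fever) = 0.069*0.682*0.879 + 0.82311*0.682*0.121 + 0.87897*0.318*0.879 + 0.977004*0.318*0.121
        = 0.041364 + 0.067925 + 0.245691 + 0.037593 = 0.392573
Configurations with influenza contribute 0.283284, so
  P(influenza | fever) = 0.283284 / 0.392573 ≈ 0.7216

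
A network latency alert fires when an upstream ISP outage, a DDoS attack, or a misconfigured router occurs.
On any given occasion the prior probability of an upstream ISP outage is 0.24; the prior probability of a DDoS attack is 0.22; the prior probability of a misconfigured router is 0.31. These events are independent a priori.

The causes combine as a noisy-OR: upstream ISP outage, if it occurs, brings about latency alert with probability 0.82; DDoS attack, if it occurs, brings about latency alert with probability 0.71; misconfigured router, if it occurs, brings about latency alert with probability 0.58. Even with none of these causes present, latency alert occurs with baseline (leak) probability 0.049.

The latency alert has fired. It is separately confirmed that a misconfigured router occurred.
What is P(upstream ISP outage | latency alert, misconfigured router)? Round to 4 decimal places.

Under noisy-OR, P(latency alert | causes) = 1 − (1−0.049)·∏(1−qᵢ) over the active causes.
Weight on upstream ISP outage=true, given the evidence: 0.173741 + 0.051699 = 0.225440
Denominator P(latency alert | misconfigured router): 0.60058·0.76·0.78 + 0.884168·0.76·0.22 + 0.928104·0.24·0.78 + 0.97915·0.24·0.22 = 0.729297
Posterior = 0.225440 / 0.729297 ≈ 0.3091

P(upstream ISP outage | latency alert, misconfigured router) ≈ 0.3091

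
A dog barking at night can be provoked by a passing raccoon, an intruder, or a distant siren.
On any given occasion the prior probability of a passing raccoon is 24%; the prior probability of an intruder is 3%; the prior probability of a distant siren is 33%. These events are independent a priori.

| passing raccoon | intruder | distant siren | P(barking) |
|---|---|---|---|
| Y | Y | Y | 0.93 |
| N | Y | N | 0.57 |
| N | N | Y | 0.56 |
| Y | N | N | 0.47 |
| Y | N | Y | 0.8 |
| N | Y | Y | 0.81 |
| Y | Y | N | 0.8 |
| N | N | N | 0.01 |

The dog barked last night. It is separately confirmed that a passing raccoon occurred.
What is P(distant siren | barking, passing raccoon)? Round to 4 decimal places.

P(distant siren | barking, passing raccoon) ≈ 0.4521

P(barking | passing raccoon) = 0.47·0.97·0.67 + 0.8·0.97·0.33 + 0.8·0.03·0.67 + 0.93·0.03·0.33 = 0.305453 + 0.256080 + 0.016080 + 0.009207 = 0.586820
Restricting to configurations with distant siren present: 0.256080 + 0.009207 = 0.265287.
P(distant siren | barking, passing raccoon) = 0.265287 / 0.586820 ≈ 0.4521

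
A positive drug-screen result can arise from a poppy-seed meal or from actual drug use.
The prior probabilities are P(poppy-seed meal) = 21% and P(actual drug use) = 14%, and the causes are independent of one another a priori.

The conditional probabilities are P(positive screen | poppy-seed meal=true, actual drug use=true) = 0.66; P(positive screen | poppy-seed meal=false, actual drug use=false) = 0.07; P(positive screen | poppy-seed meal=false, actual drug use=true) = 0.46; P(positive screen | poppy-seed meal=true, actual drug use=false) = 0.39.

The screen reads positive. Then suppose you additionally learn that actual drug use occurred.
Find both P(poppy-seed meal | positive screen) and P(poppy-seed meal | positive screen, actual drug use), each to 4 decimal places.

Enumerate the 4 (poppy-seed meal, actual drug use) configurations and weight by the priors:
  P(positive screen) = 0.07·0.79·0.86 + 0.46·0.79·0.14 + 0.39·0.21·0.86 + 0.66·0.21·0.14
        = 0.047558 + 0.050876 + 0.070434 + 0.019404 = 0.188272
The terms with poppy-seed meal present sum to 0.089838, so
  P(poppy-seed meal | positive screen) = 0.089838 / 0.188272 ≈ 0.4772

With the extra evidence:
For the numerator, keep only poppy-seed meal=true terms: 0.66·0.21 = 0.138600
Normalizer over all consistent configurations: 0.46·0.79 + 0.66·0.21 = 0.502000
P(poppy-seed meal | positive screen, actual drug use) = 0.138600/0.502000 ≈ 0.2761
Conditioning on actual drug use lowers the posterior on poppy-seed meal: the classic explaining-away effect in a common-effect structure.

P(poppy-seed meal | positive screen) ≈ 0.4772; P(poppy-seed meal | positive screen, actual drug use) ≈ 0.2761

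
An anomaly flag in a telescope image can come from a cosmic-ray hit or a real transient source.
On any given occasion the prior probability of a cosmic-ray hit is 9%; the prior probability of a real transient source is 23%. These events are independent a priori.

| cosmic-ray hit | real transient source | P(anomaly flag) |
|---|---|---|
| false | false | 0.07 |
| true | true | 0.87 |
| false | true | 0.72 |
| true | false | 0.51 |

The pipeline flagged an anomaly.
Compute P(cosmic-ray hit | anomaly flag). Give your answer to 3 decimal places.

By total probability over the 4 (cosmic-ray hit, real transient source) configurations:
  P(anomaly flag) = 0.07·0.91·0.77 + 0.72·0.91·0.23 + 0.51·0.09·0.77 + 0.87·0.09·0.23
        = 0.049049 + 0.150696 + 0.035343 + 0.018009 = 0.253097
Keeping only the cosmic-ray hit-present terms gives 0.053352, so
  P(cosmic-ray hit | anomaly flag) = 0.053352 / 0.253097 ≈ 0.211

P(cosmic-ray hit | anomaly flag) ≈ 0.211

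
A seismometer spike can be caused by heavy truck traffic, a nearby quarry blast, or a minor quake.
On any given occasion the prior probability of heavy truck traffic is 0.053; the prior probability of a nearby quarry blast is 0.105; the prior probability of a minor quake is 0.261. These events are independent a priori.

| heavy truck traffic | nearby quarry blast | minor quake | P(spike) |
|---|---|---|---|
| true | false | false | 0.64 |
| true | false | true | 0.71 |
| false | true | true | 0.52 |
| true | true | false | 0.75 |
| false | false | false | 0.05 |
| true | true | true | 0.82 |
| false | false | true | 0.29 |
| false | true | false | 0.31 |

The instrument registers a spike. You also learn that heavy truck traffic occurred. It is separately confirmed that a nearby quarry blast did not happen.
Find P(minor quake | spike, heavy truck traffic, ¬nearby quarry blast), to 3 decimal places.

Sum P(spike|·) weighted by the priors over both values of minor quake:
  P(spike | heavy truck traffic, ¬nearby quarry blast) = 0.64×0.739 + 0.71×0.261
        = 0.472960 + 0.185310 = 0.658270
The terms with minor quake present sum to 0.185310, so
  P(minor quake | spike, heavy truck traffic, ¬nearby quarry blast) = 0.185310 / 0.658270 ≈ 0.282

P(minor quake | spike, heavy truck traffic, ¬nearby quarry blast) ≈ 0.282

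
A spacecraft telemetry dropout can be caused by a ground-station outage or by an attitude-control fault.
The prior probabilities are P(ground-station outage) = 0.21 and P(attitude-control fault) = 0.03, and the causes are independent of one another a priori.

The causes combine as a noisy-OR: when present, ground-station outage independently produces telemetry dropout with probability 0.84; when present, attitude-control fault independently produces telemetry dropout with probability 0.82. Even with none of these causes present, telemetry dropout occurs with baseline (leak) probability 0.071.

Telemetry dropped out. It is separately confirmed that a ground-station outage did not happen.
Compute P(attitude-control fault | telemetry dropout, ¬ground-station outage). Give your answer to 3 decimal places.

P(attitude-control fault | telemetry dropout, ¬ground-station outage) ≈ 0.266

Under noisy-OR, P(telemetry dropout | causes) = 1 − (1−0.071)·∏(1−qᵢ) over the active causes.
Enumerate both values of attitude-control fault and weight by the priors:
  P(telemetry dropout | ¬ground-station outage) = 0.071×0.97 + 0.83278×0.03
        = 0.068870 + 0.024983 = 0.093853
Keeping only the attitude-control fault-present terms gives 0.024983, so
  P(attitude-control fault | telemetry dropout, ¬ground-station outage) = 0.024983 / 0.093853 ≈ 0.266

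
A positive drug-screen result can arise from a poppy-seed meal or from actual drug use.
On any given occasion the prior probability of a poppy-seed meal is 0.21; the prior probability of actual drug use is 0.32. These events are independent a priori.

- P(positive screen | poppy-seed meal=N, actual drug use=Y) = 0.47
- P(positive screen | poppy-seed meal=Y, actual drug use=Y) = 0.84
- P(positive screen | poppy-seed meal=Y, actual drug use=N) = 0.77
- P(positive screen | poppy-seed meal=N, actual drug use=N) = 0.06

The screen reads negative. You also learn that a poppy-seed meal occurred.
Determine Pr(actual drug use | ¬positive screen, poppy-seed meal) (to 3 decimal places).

Pr(actual drug use | ¬positive screen, poppy-seed meal) ≈ 0.247

Sum P(¬positive screen|·) weighted by the priors over both values of actual drug use:
  P(¬positive screen | poppy-seed meal) = 0.23×0.68 + 0.16×0.32
        = 0.156400 + 0.051200 = 0.207600
Keeping only the actual drug use-present terms gives 0.051200, so
  P(actual drug use | ¬positive screen, poppy-seed meal) = 0.051200 / 0.207600 ≈ 0.247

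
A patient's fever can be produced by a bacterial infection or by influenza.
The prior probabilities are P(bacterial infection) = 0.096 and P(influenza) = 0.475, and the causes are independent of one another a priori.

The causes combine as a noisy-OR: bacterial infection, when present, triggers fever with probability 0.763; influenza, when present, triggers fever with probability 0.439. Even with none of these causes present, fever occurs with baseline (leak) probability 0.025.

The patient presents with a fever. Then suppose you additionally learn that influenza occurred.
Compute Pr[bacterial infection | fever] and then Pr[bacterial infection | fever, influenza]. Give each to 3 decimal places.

Under noisy-OR, P(fever | causes) = 1 − (1−0.025)·∏(1−qᵢ) over the active causes.
Enumerate the 4 (bacterial infection, influenza) configurations and weight by the priors:
  P(fever) = 0.025*0.904*0.525 + 0.453025*0.904*0.475 + 0.768925*0.096*0.525 + 0.870367*0.096*0.475
        = 0.011865 + 0.194529 + 0.038754 + 0.039689 = 0.284837
The terms with bacterial infection present sum to 0.078443, so
  P(bacterial infection | fever) = 0.078443 / 0.284837 ≈ 0.275

With the extra evidence:
Weight on bacterial infection=true, given the evidence: 0.870367×0.096 = 0.083555
Normalizer over all consistent configurations: 0.453025×0.904 + 0.870367×0.096 = 0.493090
P(bacterial infection | fever, influenza) = 0.083555/0.493090 ≈ 0.169
This is intercausal reasoning (explaining away): once influenza accounts for the fever, bacterial infection becomes less likely.

Pr[bacterial infection | fever] ≈ 0.275; Pr[bacterial infection | fever, influenza] ≈ 0.169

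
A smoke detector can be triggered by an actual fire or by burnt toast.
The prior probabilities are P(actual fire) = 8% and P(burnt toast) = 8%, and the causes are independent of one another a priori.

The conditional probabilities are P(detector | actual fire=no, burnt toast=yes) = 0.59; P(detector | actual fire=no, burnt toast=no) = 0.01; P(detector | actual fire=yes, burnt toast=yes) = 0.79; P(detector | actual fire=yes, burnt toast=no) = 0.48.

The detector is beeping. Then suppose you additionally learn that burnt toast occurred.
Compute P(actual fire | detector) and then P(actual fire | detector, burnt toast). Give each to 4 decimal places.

P(actual fire | detector) ≈ 0.4377; P(actual fire | detector, burnt toast) ≈ 0.1043

Numerator (weight on configurations with actual fire): 0.035328 + 0.005056 = 0.040384
The normalizing constant is 0.01*0.92*0.92 + 0.59*0.92*0.08 + 0.48*0.08*0.92 + 0.79*0.08*0.08 = 0.092272
Posterior = 0.040384 / 0.092272 ≈ 0.4377

Now condition on the additional information:
By total probability over both values of actual fire:
  P(detector | burnt toast) = 0.59·0.92 + 0.79·0.08
        = 0.542800 + 0.063200 = 0.606000
Keeping only the actual fire-present terms gives 0.063200, so
  P(actual fire | detector, burnt toast) = 0.063200 / 0.606000 ≈ 0.1043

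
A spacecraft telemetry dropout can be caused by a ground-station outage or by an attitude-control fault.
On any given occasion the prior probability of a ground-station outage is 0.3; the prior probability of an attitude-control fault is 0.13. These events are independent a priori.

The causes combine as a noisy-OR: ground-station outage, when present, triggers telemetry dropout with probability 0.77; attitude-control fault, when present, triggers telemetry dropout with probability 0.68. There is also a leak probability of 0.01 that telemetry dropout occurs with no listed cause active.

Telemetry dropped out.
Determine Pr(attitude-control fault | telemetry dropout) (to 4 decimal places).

Under noisy-OR, P(telemetry dropout | causes) = 1 − (1−0.01)·∏(1−qᵢ) over the active causes.
Numerator (weight on configurations with attitude-control fault): 0.062171 + 0.036158 = 0.098329
Denominator P(telemetry dropout): 0.01*0.7*0.87 + 0.6832*0.7*0.13 + 0.7723*0.3*0.87 + 0.927136*0.3*0.13 = 0.305989
Posterior = 0.098329 / 0.305989 ≈ 0.3213

Pr(attitude-control fault | telemetry dropout) ≈ 0.3213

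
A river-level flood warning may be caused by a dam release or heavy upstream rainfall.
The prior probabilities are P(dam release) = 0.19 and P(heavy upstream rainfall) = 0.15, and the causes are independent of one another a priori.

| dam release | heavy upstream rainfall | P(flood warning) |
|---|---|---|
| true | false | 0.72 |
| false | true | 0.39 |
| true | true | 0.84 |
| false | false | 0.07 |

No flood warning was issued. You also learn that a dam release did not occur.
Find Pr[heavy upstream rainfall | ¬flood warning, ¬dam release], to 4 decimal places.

Pr[heavy upstream rainfall | ¬flood warning, ¬dam release] ≈ 0.1037

Enumerate both values of heavy upstream rainfall and weight by the priors:
  P(¬flood warning | ¬dam release) = 0.93*0.85 + 0.61*0.15
        = 0.790500 + 0.091500 = 0.882000
Configurations with heavy upstream rainfall contribute 0.091500, so
  P(heavy upstream rainfall | ¬flood warning, ¬dam release) = 0.091500 / 0.882000 ≈ 0.1037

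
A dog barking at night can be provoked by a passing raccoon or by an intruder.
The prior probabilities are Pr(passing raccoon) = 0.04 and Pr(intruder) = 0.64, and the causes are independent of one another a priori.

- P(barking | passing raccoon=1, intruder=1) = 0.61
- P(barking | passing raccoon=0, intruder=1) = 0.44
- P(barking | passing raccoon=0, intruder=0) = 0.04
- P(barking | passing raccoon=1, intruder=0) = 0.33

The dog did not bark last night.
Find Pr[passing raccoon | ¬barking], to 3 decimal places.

P(¬barking) = 0.96×0.96×0.36 + 0.56×0.96×0.64 + 0.67×0.04×0.36 + 0.39×0.04×0.64 = 0.331776 + 0.344064 + 0.009648 + 0.009984 = 0.695472
The passing raccoon-present share is 0.009648 + 0.009984 = 0.019632.
P(passing raccoon | ¬barking) = 0.019632 / 0.695472 ≈ 0.028

Pr[passing raccoon | ¬barking] ≈ 0.028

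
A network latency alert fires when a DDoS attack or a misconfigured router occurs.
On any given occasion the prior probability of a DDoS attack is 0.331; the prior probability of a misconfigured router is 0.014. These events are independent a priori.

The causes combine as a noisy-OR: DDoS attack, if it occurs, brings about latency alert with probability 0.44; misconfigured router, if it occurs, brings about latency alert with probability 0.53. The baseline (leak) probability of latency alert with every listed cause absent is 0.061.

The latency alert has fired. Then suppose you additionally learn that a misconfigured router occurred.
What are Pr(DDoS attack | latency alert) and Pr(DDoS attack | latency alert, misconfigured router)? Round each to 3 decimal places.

Pr(DDoS attack | latency alert) ≈ 0.777; Pr(DDoS attack | latency alert, misconfigured router) ≈ 0.400

Under noisy-OR, P(latency alert | causes) = 1 − (1−0.061)·∏(1−qᵢ) over the active causes.
For the numerator, keep only DDoS attack=true terms: 0.154750 + 0.003489 = 0.158239
The normalizing constant is 0.061·0.669·0.986 + 0.55867·0.669·0.014 + 0.47416·0.331·0.986 + 0.752855·0.331·0.014 = 0.203710
Posterior = 0.158239 / 0.203710 ≈ 0.777

Now condition on the additional information:
Enumerate both values of DDoS attack and weight by the priors:
  P(latency alert | misconfigured router) = 0.55867*0.669 + 0.752855*0.331
        = 0.373750 + 0.249195 = 0.622945
Keeping only the DDoS attack-present terms gives 0.249195, so
  P(DDoS attack | latency alert, misconfigured router) = 0.249195 / 0.622945 ≈ 0.400
— misconfigured router explains away the evidence for DDoS attack.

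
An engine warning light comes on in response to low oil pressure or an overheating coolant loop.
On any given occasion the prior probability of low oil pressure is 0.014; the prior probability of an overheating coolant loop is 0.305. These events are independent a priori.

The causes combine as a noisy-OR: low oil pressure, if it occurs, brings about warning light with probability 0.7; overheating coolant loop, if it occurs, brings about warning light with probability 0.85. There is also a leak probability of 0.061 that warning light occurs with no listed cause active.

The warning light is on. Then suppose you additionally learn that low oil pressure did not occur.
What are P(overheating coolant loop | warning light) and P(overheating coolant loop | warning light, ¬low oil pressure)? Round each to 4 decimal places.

P(overheating coolant loop | warning light) ≈ 0.8432; P(overheating coolant loop | warning light, ¬low oil pressure) ≈ 0.8607

Under noisy-OR, P(warning light | causes) = 1 − (1−0.061)·∏(1−qᵢ) over the active causes.
Enumerate the 4 (low oil pressure, overheating coolant loop) configurations and weight by the priors:
  P(warning light) = 0.061·0.986·0.695 + 0.85915·0.986·0.305 + 0.7183·0.014·0.695 + 0.957745·0.014·0.305
        = 0.041801 + 0.258372 + 0.006989 + 0.004090 = 0.311252
Configurations with overheating coolant loop contribute 0.262462, so
  P(overheating coolant loop | warning light) = 0.262462 / 0.311252 ≈ 0.8432

Now condition on the additional information:
By total probability over both values of overheating coolant loop:
  P(warning light | ¬low oil pressure) = 0.061*0.695 + 0.85915*0.305
        = 0.042395 + 0.262041 = 0.304436
The terms with overheating coolant loop present sum to 0.262041, so
  P(overheating coolant loop | warning light, ¬low oil pressure) = 0.262041 / 0.304436 ≈ 0.8607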